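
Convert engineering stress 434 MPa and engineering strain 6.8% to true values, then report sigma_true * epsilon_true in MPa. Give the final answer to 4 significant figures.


sigma_true = sigma_eng * (1 + epsilon_eng)
sigma_true = 434 * (1 + 0.068) = 463.512 MPa
epsilon_true = ln(1 + epsilon_eng)
epsilon_true = ln(1 + 0.068) = 0.0657877
sigma_true * epsilon_true = 463.512 * 0.0657877 = 30.49 MPa


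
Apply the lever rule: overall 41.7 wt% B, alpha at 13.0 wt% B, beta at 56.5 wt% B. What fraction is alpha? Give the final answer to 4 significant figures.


f_alpha = (C_beta - C0) / (C_beta - C_alpha)
f_alpha = (56.5 - 41.7) / (56.5 - 13.0)
f_alpha = 0.3402


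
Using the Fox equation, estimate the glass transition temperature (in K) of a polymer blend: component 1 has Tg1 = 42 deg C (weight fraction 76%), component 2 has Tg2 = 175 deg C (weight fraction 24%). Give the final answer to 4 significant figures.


1/Tg = w1/Tg1 + w2/Tg2 (in Kelvin)
Tg1 = 315.15 K, Tg2 = 448.15 K
1/Tg = 0.76/315.15 + 0.24/448.15
Tg = 339.3 K


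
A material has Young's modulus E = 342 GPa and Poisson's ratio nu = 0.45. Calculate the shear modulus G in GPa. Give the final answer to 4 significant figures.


G = E / (2*(1+nu))
G = 342 / (2*(1+0.45))
G = 117.9 GPa


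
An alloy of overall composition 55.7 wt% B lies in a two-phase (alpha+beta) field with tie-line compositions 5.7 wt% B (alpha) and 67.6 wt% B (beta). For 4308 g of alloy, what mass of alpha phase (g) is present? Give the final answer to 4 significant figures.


f_alpha = (C_beta - C0) / (C_beta - C_alpha)
f_alpha = (67.6 - 55.7) / (67.6 - 5.7) = 0.192246
m_alpha = f_alpha * m_total = 0.192246 * 4308 = 828.2 g


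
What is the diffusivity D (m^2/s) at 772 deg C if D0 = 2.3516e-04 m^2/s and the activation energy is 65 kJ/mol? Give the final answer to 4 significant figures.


D = D0 * exp(-Qd / (R*T))
T = 1045.15 K
D = 2.3516e-04 * exp(-65e3 / (8.314 * 1045.15))
D = 1.326e-07 m^2/s


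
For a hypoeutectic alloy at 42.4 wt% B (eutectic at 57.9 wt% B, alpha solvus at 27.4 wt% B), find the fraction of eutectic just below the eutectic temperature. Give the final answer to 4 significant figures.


f_primary = (C_e - C0) / (C_e - C_alpha_max)
f_primary = (57.9 - 42.4) / (57.9 - 27.4)
f_primary = 0.508197
f_eutectic = 1 - 0.508197 = 0.4918


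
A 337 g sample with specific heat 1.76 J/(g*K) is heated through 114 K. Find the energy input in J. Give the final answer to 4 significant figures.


Q = m * cp * dT
Q = 337 * 1.76 * 114
Q = 67620 J


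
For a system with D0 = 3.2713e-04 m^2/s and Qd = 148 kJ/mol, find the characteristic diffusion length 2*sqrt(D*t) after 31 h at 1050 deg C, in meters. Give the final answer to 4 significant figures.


Step 1: D = D0 * exp(-Qd/(R*T))
T = 1323.15 K
D = 3.2713e-04 * exp(-148e3 / (8.314 * 1323.15)) = 4.69722e-10 m^2/s
Step 2: L = 2*sqrt(D*t)
t = 31 h = 111600 s
L = 2*sqrt(4.69722e-10 * 111600) = 0.01448 m


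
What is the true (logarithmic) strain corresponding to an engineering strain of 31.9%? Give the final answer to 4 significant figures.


epsilon_true = ln(1 + epsilon_eng)
epsilon_true = ln(1 + 0.319)
epsilon_true = 0.2769


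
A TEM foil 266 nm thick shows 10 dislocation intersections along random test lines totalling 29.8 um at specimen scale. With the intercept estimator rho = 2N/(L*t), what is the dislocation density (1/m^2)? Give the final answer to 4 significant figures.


rho = 2N / (L * t)
L = 29.8 um = 2.98e-05 m, t = 266 nm = 2.66e-07 m
rho = 2 * 10 / (2.98e-05 * 2.66e-07)
rho = 2.523e+12 1/m^2


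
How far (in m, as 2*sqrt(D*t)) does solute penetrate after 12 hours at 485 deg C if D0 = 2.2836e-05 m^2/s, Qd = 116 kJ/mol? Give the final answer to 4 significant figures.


Step 1: D = D0 * exp(-Qd/(R*T))
T = 758.15 K
D = 2.2836e-05 * exp(-116e3 / (8.314 * 758.15)) = 2.32392e-13 m^2/s
Step 2: L = 2*sqrt(D*t)
t = 12 h = 43200 s
L = 2*sqrt(2.32392e-13 * 43200) = 2.004e-04 m


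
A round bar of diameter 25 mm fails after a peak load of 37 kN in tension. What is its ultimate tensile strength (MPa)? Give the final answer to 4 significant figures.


A0 = pi*(d/2)^2 = pi*(25/2)^2 = 490.874 mm^2
UTS = F_max / A0 = 37*1000 / 490.874
UTS = 75.38 MPa


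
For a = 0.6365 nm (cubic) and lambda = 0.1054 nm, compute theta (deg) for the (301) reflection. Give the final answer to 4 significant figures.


d = a / sqrt(h^2+k^2+l^2)
d = 0.6365 / sqrt(10) = 0.201279 nm
lambda = 2*d*sin(theta)  =>  sin(theta) = lambda / (2*d)
sin(theta) = 0.1054 / (2 * 0.201279) = 0.261826
theta = 15.18 deg


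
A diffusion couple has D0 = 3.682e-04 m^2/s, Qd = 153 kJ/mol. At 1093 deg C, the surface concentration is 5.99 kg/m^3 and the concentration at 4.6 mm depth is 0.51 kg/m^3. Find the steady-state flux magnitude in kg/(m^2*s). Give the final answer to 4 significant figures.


Step 1: D = D0 * exp(-Qd/(R*T))
T = 1093 + 273.15 = 1366.15 K
D = 3.682e-04 * exp(-153e3 / (8.314 * 1366.15)) = 5.19911e-10 m^2/s
Step 2: J = D * (C1 - C2) / dx
J = 5.19911e-10 * (5.99 - 0.51) / 4.6e-03
J = 6.194e-07 kg/(m^2*s)


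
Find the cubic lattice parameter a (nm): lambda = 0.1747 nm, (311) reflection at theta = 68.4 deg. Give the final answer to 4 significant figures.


d = lambda / (2*sin(theta))
d = 0.1747 / (2*sin(68.4 deg))
d = 0.0939473 nm
a = d * sqrt(h^2+k^2+l^2) = 0.0939473 * sqrt(11)
a = 0.3116 nm


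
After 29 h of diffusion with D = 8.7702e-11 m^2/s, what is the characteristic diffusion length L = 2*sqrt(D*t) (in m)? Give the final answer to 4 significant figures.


t = 29 hr = 104400 s
Diffusion length = 2*sqrt(D*t)
= 2*sqrt(8.7702e-11 * 104400)
= 6.052e-03 m


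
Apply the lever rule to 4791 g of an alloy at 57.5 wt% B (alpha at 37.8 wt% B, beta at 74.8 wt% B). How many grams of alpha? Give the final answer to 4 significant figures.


f_alpha = (C_beta - C0) / (C_beta - C_alpha)
f_alpha = (74.8 - 57.5) / (74.8 - 37.8) = 0.467568
m_alpha = f_alpha * m_total = 0.467568 * 4791 = 2240 g


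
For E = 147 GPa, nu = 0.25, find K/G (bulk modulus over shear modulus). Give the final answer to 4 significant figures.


G = E / (2*(1+nu))
G = 147 / (2*(1+0.25)) = 58.8 GPa
K = E / (3*(1-2*nu))
K = 147 / (3*(1-2*0.25)) = 98 GPa
K/G = 98 / 58.8 = 1.667


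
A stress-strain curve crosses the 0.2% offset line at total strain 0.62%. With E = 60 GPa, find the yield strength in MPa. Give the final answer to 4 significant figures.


Offset strain = 0.002
Elastic strain at yield = total_strain - offset = 6.2e-03 - 0.002 = 4.2e-03
sigma_y = E * elastic_strain = 60000 * 4.2e-03
sigma_y = 252 MPa


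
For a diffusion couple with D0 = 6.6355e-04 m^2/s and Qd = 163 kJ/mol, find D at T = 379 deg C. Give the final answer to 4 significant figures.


D = D0 * exp(-Qd / (R*T))
T = 652.15 K
D = 6.6355e-04 * exp(-163e3 / (8.314 * 652.15))
D = 5.831e-17 m^2/s


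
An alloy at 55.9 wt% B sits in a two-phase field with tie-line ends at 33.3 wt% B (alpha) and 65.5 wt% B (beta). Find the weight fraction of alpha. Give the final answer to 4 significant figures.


f_alpha = (C_beta - C0) / (C_beta - C_alpha)
f_alpha = (65.5 - 55.9) / (65.5 - 33.3)
f_alpha = 0.2981


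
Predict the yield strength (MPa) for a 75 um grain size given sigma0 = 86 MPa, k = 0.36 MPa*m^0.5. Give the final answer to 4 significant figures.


sigma_y = sigma0 + k / sqrt(d)
d = 75 um = 7.5e-05 m
sigma_y = 86 + 0.36 / sqrt(7.5e-05)
sigma_y = 127.6 MPa


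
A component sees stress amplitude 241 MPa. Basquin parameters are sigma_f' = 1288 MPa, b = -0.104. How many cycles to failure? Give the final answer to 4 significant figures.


sigma_a = sigma_f' * (2*Nf)^b
2*Nf = (sigma_a / sigma_f')^(1/b)
2*Nf = (241 / 1288)^(1/-0.104)
2*Nf = 9.97762e+06
Nf = 4.989e+06 cycles


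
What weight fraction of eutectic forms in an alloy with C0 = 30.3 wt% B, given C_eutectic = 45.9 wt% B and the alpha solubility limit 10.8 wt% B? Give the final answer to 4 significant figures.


f_primary = (C_e - C0) / (C_e - C_alpha_max)
f_primary = (45.9 - 30.3) / (45.9 - 10.8)
f_primary = 0.444444
f_eutectic = 1 - 0.444444 = 0.5556


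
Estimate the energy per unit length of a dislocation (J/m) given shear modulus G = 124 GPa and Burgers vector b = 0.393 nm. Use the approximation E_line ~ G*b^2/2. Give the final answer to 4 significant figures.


E = G*b^2/2
b = 0.393 nm = 3.93e-10 m
G = 124 GPa = 1.24e+11 Pa
E = 0.5 * 1.24e+11 * (3.93e-10)^2
E = 9.576e-09 J/m


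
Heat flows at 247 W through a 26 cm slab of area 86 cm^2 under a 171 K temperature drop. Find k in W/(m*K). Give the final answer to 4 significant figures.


k = Q*L / (A*dT)
L = 0.26 m, A = 8.6e-03 m^2
k = 247 * 0.26 / (8.6e-03 * 171)
k = 43.67 W/(m*K)


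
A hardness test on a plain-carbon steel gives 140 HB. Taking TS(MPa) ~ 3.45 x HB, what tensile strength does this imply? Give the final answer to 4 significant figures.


TS (MPa) = 3.45 * HB
TS = 3.45 * 140
TS = 483 MPa


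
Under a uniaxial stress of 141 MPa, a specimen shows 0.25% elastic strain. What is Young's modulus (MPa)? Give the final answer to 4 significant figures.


E = sigma / epsilon
epsilon = 0.25% = 2.5e-03
E = 141 / 2.5e-03
E = 56400 MPa


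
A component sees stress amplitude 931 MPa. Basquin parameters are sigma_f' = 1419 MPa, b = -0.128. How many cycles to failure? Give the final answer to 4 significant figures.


sigma_a = sigma_f' * (2*Nf)^b
2*Nf = (sigma_a / sigma_f')^(1/b)
2*Nf = (931 / 1419)^(1/-0.128)
2*Nf = 26.9118
Nf = 13.46 cycles


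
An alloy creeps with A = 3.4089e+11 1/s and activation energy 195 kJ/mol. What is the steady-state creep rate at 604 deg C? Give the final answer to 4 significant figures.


rate = A * exp(-Q / (R*T))
T = 604 + 273.15 = 877.15 K
rate = 3.4089e+11 * exp(-195e3 / (8.314 * 877.15))
rate = 0.8315 1/s


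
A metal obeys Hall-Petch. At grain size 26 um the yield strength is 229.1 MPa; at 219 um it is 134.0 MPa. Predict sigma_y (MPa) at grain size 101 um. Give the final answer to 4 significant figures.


sigma_y = sigma0 + k / sqrt(d)
1/sqrt(d1) = 1/sqrt(2.6e-05) = 196.116;  1/sqrt(d2) = 67.5737
k = (sigma1 - sigma2) / (1/sqrt(d1) - 1/sqrt(d2)) = (229.1 - 134.0) / (196.116 - 67.5737) = 0.739834 MPa*m^0.5
sigma0 = sigma1 - k/sqrt(d1) = 229.1 - 0.739834*196.116 = 84.0067 MPa
sigma_y(d3) = 84.0067 + 0.739834 / sqrt(1.01e-04) = 157.6 MPa


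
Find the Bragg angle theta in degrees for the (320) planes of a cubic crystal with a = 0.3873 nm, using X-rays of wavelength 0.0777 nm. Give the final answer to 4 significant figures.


d = a / sqrt(h^2+k^2+l^2)
d = 0.3873 / sqrt(13) = 0.107418 nm
lambda = 2*d*sin(theta)  =>  sin(theta) = lambda / (2*d)
sin(theta) = 0.0777 / (2 * 0.107418) = 0.361672
theta = 21.2 deg


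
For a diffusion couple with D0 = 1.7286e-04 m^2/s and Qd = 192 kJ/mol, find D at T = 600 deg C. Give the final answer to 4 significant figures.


D = D0 * exp(-Qd / (R*T))
T = 873.15 K
D = 1.7286e-04 * exp(-192e3 / (8.314 * 873.15))
D = 5.639e-16 m^2/s


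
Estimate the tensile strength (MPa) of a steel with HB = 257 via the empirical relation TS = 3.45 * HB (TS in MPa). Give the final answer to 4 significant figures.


TS (MPa) = 3.45 * HB
TS = 3.45 * 257
TS = 886.7 MPa


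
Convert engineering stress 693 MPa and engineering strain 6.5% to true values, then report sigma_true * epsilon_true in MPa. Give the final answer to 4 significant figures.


sigma_true = sigma_eng * (1 + epsilon_eng)
sigma_true = 693 * (1 + 0.065) = 738.045 MPa
epsilon_true = ln(1 + epsilon_eng)
epsilon_true = ln(1 + 0.065) = 0.0629748
sigma_true * epsilon_true = 738.045 * 0.0629748 = 46.48 MPa


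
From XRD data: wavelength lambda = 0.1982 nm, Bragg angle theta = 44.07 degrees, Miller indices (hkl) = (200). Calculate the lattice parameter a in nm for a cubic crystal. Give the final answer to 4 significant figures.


d = lambda / (2*sin(theta))
d = 0.1982 / (2*sin(44.07 deg))
d = 0.14248 nm
a = d * sqrt(h^2+k^2+l^2) = 0.14248 * sqrt(4)
a = 0.285 nm


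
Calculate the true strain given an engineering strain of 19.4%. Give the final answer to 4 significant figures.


epsilon_true = ln(1 + epsilon_eng)
epsilon_true = ln(1 + 0.194)
epsilon_true = 0.1773


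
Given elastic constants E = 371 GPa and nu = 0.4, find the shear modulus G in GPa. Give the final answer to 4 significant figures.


G = E / (2*(1+nu))
G = 371 / (2*(1+0.4))
G = 132.5 GPa


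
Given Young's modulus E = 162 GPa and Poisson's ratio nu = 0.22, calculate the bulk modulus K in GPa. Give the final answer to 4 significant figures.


K = E / (3*(1-2*nu))
K = 162 / (3*(1-2*0.22))
K = 96.43 GPa


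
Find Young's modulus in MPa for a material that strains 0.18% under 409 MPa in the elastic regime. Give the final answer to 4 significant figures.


E = sigma / epsilon
epsilon = 0.18% = 1.8e-03
E = 409 / 1.8e-03
E = 227200 MPa


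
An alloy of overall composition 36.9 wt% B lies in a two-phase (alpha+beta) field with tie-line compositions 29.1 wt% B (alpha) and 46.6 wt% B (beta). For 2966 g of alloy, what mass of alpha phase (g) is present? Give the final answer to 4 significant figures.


f_alpha = (C_beta - C0) / (C_beta - C_alpha)
f_alpha = (46.6 - 36.9) / (46.6 - 29.1) = 0.554286
m_alpha = f_alpha * m_total = 0.554286 * 2966 = 1644 g


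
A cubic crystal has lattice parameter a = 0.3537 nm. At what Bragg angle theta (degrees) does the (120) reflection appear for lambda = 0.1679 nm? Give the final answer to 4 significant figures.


d = a / sqrt(h^2+k^2+l^2)
d = 0.3537 / sqrt(5) = 0.158179 nm
lambda = 2*d*sin(theta)  =>  sin(theta) = lambda / (2*d)
sin(theta) = 0.1679 / (2 * 0.158179) = 0.530726
theta = 32.05 deg


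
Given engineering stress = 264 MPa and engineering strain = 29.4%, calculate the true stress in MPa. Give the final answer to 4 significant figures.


sigma_true = sigma_eng * (1 + epsilon_eng)
sigma_true = 264 * (1 + 0.294)
sigma_true = 341.6 MPa


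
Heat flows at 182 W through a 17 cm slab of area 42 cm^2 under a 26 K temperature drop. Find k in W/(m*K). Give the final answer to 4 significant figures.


k = Q*L / (A*dT)
L = 0.17 m, A = 4.2e-03 m^2
k = 182 * 0.17 / (4.2e-03 * 26)
k = 283.3 W/(m*K)


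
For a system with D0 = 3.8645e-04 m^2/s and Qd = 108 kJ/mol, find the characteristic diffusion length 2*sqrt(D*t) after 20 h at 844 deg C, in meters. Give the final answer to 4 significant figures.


Step 1: D = D0 * exp(-Qd/(R*T))
T = 1117.15 K
D = 3.8645e-04 * exp(-108e3 / (8.314 * 1117.15)) = 3.44468e-09 m^2/s
Step 2: L = 2*sqrt(D*t)
t = 20 h = 72000 s
L = 2*sqrt(3.44468e-09 * 72000) = 0.0315 m


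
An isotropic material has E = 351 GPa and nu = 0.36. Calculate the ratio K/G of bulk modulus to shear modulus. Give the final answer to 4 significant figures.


G = E / (2*(1+nu))
G = 351 / (2*(1+0.36)) = 129.044 GPa
K = E / (3*(1-2*nu))
K = 351 / (3*(1-2*0.36)) = 417.857 GPa
K/G = 417.857 / 129.044 = 3.238


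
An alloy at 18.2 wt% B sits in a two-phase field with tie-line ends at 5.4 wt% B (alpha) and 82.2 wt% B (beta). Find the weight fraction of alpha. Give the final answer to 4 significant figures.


f_alpha = (C_beta - C0) / (C_beta - C_alpha)
f_alpha = (82.2 - 18.2) / (82.2 - 5.4)
f_alpha = 0.8333


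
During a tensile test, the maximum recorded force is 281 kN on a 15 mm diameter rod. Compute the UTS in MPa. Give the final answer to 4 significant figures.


A0 = pi*(d/2)^2 = pi*(15/2)^2 = 176.715 mm^2
UTS = F_max / A0 = 281*1000 / 176.715
UTS = 1590 MPa


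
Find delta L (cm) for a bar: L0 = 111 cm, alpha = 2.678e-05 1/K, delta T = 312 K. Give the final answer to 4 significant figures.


dL = L0 * alpha * dT
dL = 111 * 2.678e-05 * 312
dL = 0.9274 cm


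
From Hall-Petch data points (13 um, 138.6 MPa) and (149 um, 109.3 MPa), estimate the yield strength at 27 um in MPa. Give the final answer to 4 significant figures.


sigma_y = sigma0 + k / sqrt(d)
1/sqrt(d1) = 1/sqrt(1.3e-05) = 277.35;  1/sqrt(d2) = 81.9232
k = (sigma1 - sigma2) / (1/sqrt(d1) - 1/sqrt(d2)) = (138.6 - 109.3) / (277.35 - 81.9232) = 0.149928 MPa*m^0.5
sigma0 = sigma1 - k/sqrt(d1) = 138.6 - 0.149928*277.35 = 97.0174 MPa
sigma_y(d3) = 97.0174 + 0.149928 / sqrt(2.7e-05) = 125.9 MPa


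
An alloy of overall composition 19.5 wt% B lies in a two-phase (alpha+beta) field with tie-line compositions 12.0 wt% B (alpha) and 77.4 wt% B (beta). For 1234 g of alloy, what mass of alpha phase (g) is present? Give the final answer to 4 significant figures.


f_alpha = (C_beta - C0) / (C_beta - C_alpha)
f_alpha = (77.4 - 19.5) / (77.4 - 12.0) = 0.885321
m_alpha = f_alpha * m_total = 0.885321 * 1234 = 1092 g


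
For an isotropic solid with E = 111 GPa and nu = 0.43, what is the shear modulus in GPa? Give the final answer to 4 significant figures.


G = E / (2*(1+nu))
G = 111 / (2*(1+0.43))
G = 38.81 GPa


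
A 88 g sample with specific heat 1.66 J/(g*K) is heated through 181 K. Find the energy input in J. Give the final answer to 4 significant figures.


Q = m * cp * dT
Q = 88 * 1.66 * 181
Q = 26440 J


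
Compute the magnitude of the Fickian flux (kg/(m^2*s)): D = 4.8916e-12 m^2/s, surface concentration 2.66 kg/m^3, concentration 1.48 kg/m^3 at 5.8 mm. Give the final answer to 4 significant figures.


J = -D * (dC/dx) = D * (C1 - C2) / dx
J = 4.8916e-12 * (2.66 - 1.48) / 5.8e-03
J = 9.952e-10 kg/(m^2*s)


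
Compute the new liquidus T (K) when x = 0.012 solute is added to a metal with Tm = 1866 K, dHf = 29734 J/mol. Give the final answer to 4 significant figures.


dT = R*Tm^2*x / dHf
dT = 8.314 * 1866^2 * 0.012 / 29734
dT = 11.6832 K
T_new = 1866 - 11.6832 = 1854 K


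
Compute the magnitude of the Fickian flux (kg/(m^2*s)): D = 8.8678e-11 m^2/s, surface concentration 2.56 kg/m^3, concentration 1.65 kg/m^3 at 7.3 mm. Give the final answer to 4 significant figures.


J = -D * (dC/dx) = D * (C1 - C2) / dx
J = 8.8678e-11 * (2.56 - 1.65) / 7.3e-03
J = 1.105e-08 kg/(m^2*s)


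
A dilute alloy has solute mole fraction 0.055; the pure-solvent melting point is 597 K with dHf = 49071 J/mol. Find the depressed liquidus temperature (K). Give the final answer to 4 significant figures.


dT = R*Tm^2*x / dHf
dT = 8.314 * 597^2 * 0.055 / 49071
dT = 3.32121 K
T_new = 597 - 3.32121 = 593.7 K


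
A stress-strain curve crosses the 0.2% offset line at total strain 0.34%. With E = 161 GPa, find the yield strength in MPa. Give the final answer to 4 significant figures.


Offset strain = 0.002
Elastic strain at yield = total_strain - offset = 3.4e-03 - 0.002 = 1.4e-03
sigma_y = E * elastic_strain = 161000 * 1.4e-03
sigma_y = 225.4 MPa


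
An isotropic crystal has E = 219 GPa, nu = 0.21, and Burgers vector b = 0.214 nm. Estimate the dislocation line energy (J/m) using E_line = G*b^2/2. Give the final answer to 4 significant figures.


Step 1: G = E / (2*(1+nu))
G = 219 / (2*(1+0.21)) = 90.4959 GPa = 9.04959e+10 Pa
Step 2: E_line = G*b^2/2
b = 0.214 nm = 2.14e-10 m
E_line = 0.5 * 9.04959e+10 * (2.14e-10)^2 = 2.072e-09 J/m


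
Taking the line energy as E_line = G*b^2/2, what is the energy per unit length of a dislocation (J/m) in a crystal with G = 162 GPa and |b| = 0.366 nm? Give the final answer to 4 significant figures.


E = G*b^2/2
b = 0.366 nm = 3.66e-10 m
G = 162 GPa = 1.62e+11 Pa
E = 0.5 * 1.62e+11 * (3.66e-10)^2
E = 1.085e-08 J/m


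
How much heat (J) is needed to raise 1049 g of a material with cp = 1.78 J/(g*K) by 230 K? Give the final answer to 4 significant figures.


Q = m * cp * dT
Q = 1049 * 1.78 * 230
Q = 429500 J


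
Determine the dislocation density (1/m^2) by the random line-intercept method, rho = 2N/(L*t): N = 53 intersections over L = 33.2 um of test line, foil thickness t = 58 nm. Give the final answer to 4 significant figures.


rho = 2N / (L * t)
L = 33.2 um = 3.32e-05 m, t = 58 nm = 5.8e-08 m
rho = 2 * 53 / (3.32e-05 * 5.8e-08)
rho = 5.505e+13 1/m^2


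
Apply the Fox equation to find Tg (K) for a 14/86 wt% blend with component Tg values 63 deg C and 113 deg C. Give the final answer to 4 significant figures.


1/Tg = w1/Tg1 + w2/Tg2 (in Kelvin)
Tg1 = 336.15 K, Tg2 = 386.15 K
1/Tg = 0.14/336.15 + 0.86/386.15
Tg = 378.3 K


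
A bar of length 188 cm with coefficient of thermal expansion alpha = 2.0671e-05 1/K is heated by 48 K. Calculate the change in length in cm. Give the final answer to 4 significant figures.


dL = L0 * alpha * dT
dL = 188 * 2.0671e-05 * 48
dL = 0.1865 cm


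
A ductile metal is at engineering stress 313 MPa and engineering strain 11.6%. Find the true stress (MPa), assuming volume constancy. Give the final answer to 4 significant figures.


sigma_true = sigma_eng * (1 + epsilon_eng)
sigma_true = 313 * (1 + 0.116)
sigma_true = 349.3 MPa


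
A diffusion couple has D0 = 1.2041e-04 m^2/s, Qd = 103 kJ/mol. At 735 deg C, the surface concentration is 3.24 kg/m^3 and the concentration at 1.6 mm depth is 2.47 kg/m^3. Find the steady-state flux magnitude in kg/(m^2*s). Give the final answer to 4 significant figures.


Step 1: D = D0 * exp(-Qd/(R*T))
T = 735 + 273.15 = 1008.15 K
D = 1.2041e-04 * exp(-103e3 / (8.314 * 1008.15)) = 5.54365e-10 m^2/s
Step 2: J = D * (C1 - C2) / dx
J = 5.54365e-10 * (3.24 - 2.47) / 1.6e-03
J = 2.668e-07 kg/(m^2*s)


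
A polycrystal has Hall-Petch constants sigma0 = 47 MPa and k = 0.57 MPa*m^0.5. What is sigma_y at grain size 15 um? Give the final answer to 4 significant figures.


sigma_y = sigma0 + k / sqrt(d)
d = 15 um = 1.5e-05 m
sigma_y = 47 + 0.57 / sqrt(1.5e-05)
sigma_y = 194.2 MPa


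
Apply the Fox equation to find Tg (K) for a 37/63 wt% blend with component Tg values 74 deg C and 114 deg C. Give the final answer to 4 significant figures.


1/Tg = w1/Tg1 + w2/Tg2 (in Kelvin)
Tg1 = 347.15 K, Tg2 = 387.15 K
1/Tg = 0.37/347.15 + 0.63/387.15
Tg = 371.3 K


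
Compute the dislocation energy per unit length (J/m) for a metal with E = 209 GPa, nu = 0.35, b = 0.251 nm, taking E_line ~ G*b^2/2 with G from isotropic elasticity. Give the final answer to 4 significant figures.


Step 1: G = E / (2*(1+nu))
G = 209 / (2*(1+0.35)) = 77.4074 GPa = 7.74074e+10 Pa
Step 2: E_line = G*b^2/2
b = 0.251 nm = 2.51e-10 m
E_line = 0.5 * 7.74074e+10 * (2.51e-10)^2 = 2.438e-09 J/m


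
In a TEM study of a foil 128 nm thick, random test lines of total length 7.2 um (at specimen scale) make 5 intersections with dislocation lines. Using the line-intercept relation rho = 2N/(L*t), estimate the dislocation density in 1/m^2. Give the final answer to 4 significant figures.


rho = 2N / (L * t)
L = 7.2 um = 7.2e-06 m, t = 128 nm = 1.28e-07 m
rho = 2 * 5 / (7.2e-06 * 1.28e-07)
rho = 1.085e+13 1/m^2


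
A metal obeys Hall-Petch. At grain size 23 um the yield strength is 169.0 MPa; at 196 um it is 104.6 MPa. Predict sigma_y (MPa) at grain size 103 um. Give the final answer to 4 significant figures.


sigma_y = sigma0 + k / sqrt(d)
1/sqrt(d1) = 1/sqrt(2.3e-05) = 208.514;  1/sqrt(d2) = 71.4286
k = (sigma1 - sigma2) / (1/sqrt(d1) - 1/sqrt(d2)) = (169.0 - 104.6) / (208.514 - 71.4286) = 0.469779 MPa*m^0.5
sigma0 = sigma1 - k/sqrt(d1) = 169.0 - 0.469779*208.514 = 71.0444 MPa
sigma_y(d3) = 71.0444 + 0.469779 / sqrt(1.03e-04) = 117.3 MPa


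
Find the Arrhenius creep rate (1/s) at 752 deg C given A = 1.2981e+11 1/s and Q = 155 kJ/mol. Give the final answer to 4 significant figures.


rate = A * exp(-Q / (R*T))
T = 752 + 273.15 = 1025.15 K
rate = 1.2981e+11 * exp(-155e3 / (8.314 * 1025.15))
rate = 1642 1/s


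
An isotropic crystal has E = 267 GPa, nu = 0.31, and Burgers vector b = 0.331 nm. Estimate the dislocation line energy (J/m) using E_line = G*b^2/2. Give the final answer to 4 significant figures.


Step 1: G = E / (2*(1+nu))
G = 267 / (2*(1+0.31)) = 101.908 GPa = 1.01908e+11 Pa
Step 2: E_line = G*b^2/2
b = 0.331 nm = 3.31e-10 m
E_line = 0.5 * 1.01908e+11 * (3.31e-10)^2 = 5.583e-09 J/m


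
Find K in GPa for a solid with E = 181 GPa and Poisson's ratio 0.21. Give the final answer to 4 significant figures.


K = E / (3*(1-2*nu))
K = 181 / (3*(1-2*0.21))
K = 104 GPa


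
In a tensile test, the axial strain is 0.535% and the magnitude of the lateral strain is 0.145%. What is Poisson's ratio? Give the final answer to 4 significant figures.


nu = -epsilon_lat / epsilon_axial
Lateral strain is contraction (negative), so using magnitudes:
nu = 0.145 / 0.535
nu = 0.271


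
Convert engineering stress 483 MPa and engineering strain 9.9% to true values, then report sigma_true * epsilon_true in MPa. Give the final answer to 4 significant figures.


sigma_true = sigma_eng * (1 + epsilon_eng)
sigma_true = 483 * (1 + 0.099) = 530.817 MPa
epsilon_true = ln(1 + epsilon_eng)
epsilon_true = ln(1 + 0.099) = 0.0944007
sigma_true * epsilon_true = 530.817 * 0.0944007 = 50.11 MPa


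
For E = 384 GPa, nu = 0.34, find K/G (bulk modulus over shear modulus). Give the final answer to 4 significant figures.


G = E / (2*(1+nu))
G = 384 / (2*(1+0.34)) = 143.284 GPa
K = E / (3*(1-2*nu))
K = 384 / (3*(1-2*0.34)) = 400 GPa
K/G = 400 / 143.284 = 2.792


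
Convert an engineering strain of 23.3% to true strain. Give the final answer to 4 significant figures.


epsilon_true = ln(1 + epsilon_eng)
epsilon_true = ln(1 + 0.233)
epsilon_true = 0.2095


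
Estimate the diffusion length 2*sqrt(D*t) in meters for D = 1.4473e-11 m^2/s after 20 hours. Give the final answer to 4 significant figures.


t = 20 hr = 72000 s
Diffusion length = 2*sqrt(D*t)
= 2*sqrt(1.4473e-11 * 72000)
= 2.042e-03 m


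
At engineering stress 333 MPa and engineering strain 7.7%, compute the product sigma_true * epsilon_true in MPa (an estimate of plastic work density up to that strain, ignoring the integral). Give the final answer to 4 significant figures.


sigma_true = sigma_eng * (1 + epsilon_eng)
sigma_true = 333 * (1 + 0.077) = 358.641 MPa
epsilon_true = ln(1 + epsilon_eng)
epsilon_true = ln(1 + 0.077) = 0.0741794
sigma_true * epsilon_true = 358.641 * 0.0741794 = 26.6 MPa


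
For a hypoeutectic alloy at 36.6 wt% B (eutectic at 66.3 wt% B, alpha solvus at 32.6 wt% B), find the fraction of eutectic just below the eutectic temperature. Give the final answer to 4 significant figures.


f_primary = (C_e - C0) / (C_e - C_alpha_max)
f_primary = (66.3 - 36.6) / (66.3 - 32.6)
f_primary = 0.881306
f_eutectic = 1 - 0.881306 = 0.1187


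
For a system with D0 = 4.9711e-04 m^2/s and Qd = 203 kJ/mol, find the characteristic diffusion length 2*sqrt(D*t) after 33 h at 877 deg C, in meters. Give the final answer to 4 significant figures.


Step 1: D = D0 * exp(-Qd/(R*T))
T = 1150.15 K
D = 4.9711e-04 * exp(-203e3 / (8.314 * 1150.15)) = 2.99759e-13 m^2/s
Step 2: L = 2*sqrt(D*t)
t = 33 h = 118800 s
L = 2*sqrt(2.99759e-13 * 118800) = 3.774e-04 m


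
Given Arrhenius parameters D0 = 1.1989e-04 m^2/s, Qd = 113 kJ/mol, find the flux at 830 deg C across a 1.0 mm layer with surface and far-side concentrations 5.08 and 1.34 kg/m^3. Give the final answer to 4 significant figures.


Step 1: D = D0 * exp(-Qd/(R*T))
T = 830 + 273.15 = 1103.15 K
D = 1.1989e-04 * exp(-113e3 / (8.314 * 1103.15)) = 5.34552e-10 m^2/s
Step 2: J = D * (C1 - C2) / dx
J = 5.34552e-10 * (5.08 - 1.34) / 1e-03
J = 1.999e-06 kg/(m^2*s)


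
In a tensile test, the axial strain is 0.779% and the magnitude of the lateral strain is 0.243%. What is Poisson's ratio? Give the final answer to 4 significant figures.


nu = -epsilon_lat / epsilon_axial
Lateral strain is contraction (negative), so using magnitudes:
nu = 0.243 / 0.779
nu = 0.3119


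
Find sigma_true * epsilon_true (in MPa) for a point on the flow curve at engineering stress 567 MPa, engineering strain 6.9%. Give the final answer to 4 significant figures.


sigma_true = sigma_eng * (1 + epsilon_eng)
sigma_true = 567 * (1 + 0.069) = 606.123 MPa
epsilon_true = ln(1 + epsilon_eng)
epsilon_true = ln(1 + 0.069) = 0.0667236
sigma_true * epsilon_true = 606.123 * 0.0667236 = 40.44 MPa


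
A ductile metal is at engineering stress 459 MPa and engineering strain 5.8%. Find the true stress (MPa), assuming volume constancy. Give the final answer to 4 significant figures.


sigma_true = sigma_eng * (1 + epsilon_eng)
sigma_true = 459 * (1 + 0.058)
sigma_true = 485.6 MPa


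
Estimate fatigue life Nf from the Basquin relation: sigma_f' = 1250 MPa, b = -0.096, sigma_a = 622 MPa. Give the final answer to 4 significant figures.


sigma_a = sigma_f' * (2*Nf)^b
2*Nf = (sigma_a / sigma_f')^(1/b)
2*Nf = (622 / 1250)^(1/-0.096)
2*Nf = 1437.13
Nf = 718.6 cycles


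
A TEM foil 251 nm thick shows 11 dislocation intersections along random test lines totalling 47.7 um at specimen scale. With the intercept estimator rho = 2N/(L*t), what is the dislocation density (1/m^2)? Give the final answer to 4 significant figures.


rho = 2N / (L * t)
L = 47.7 um = 4.77e-05 m, t = 251 nm = 2.51e-07 m
rho = 2 * 11 / (4.77e-05 * 2.51e-07)
rho = 1.838e+12 1/m^2


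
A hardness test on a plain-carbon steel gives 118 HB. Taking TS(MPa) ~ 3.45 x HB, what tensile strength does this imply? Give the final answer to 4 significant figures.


TS (MPa) = 3.45 * HB
TS = 3.45 * 118
TS = 407.1 MPa


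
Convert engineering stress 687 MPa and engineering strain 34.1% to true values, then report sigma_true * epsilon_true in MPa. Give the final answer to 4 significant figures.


sigma_true = sigma_eng * (1 + epsilon_eng)
sigma_true = 687 * (1 + 0.341) = 921.267 MPa
epsilon_true = ln(1 + epsilon_eng)
epsilon_true = ln(1 + 0.341) = 0.293416
sigma_true * epsilon_true = 921.267 * 0.293416 = 270.3 MPa


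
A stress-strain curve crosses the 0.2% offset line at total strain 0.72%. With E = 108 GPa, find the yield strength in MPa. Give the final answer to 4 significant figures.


Offset strain = 0.002
Elastic strain at yield = total_strain - offset = 7.2e-03 - 0.002 = 5.2e-03
sigma_y = E * elastic_strain = 108000 * 5.2e-03
sigma_y = 561.6 MPa


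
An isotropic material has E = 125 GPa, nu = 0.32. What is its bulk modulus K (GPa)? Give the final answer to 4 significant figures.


K = E / (3*(1-2*nu))
K = 125 / (3*(1-2*0.32))
K = 115.7 GPa


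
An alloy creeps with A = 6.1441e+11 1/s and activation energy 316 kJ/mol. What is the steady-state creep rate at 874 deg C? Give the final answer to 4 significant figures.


rate = A * exp(-Q / (R*T))
T = 874 + 273.15 = 1147.15 K
rate = 6.1441e+11 * exp(-316e3 / (8.314 * 1147.15))
rate = 2.507e-03 1/s


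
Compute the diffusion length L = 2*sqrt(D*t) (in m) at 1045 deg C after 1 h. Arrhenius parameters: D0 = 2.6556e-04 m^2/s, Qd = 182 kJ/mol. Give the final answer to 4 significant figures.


Step 1: D = D0 * exp(-Qd/(R*T))
T = 1318.15 K
D = 2.6556e-04 * exp(-182e3 / (8.314 * 1318.15)) = 1.62834e-11 m^2/s
Step 2: L = 2*sqrt(D*t)
t = 1 h = 3600 s
L = 2*sqrt(1.62834e-11 * 3600) = 4.842e-04 m


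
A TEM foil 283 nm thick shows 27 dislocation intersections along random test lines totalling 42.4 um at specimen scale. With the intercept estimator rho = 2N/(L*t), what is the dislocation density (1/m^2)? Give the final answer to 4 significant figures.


rho = 2N / (L * t)
L = 42.4 um = 4.24e-05 m, t = 283 nm = 2.83e-07 m
rho = 2 * 27 / (4.24e-05 * 2.83e-07)
rho = 4.5e+12 1/m^2


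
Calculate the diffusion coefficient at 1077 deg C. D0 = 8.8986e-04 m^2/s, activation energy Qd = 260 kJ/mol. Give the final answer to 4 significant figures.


D = D0 * exp(-Qd / (R*T))
T = 1350.15 K
D = 8.8986e-04 * exp(-260e3 / (8.314 * 1350.15))
D = 7.764e-14 m^2/s


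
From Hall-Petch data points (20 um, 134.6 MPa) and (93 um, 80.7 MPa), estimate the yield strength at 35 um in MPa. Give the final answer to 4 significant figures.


sigma_y = sigma0 + k / sqrt(d)
1/sqrt(d1) = 1/sqrt(2e-05) = 223.607;  1/sqrt(d2) = 103.695
k = (sigma1 - sigma2) / (1/sqrt(d1) - 1/sqrt(d2)) = (134.6 - 80.7) / (223.607 - 103.695) = 0.449498 MPa*m^0.5
sigma0 = sigma1 - k/sqrt(d1) = 134.6 - 0.449498*223.607 = 34.0893 MPa
sigma_y(d3) = 34.0893 + 0.449498 / sqrt(3.5e-05) = 110.1 MPa


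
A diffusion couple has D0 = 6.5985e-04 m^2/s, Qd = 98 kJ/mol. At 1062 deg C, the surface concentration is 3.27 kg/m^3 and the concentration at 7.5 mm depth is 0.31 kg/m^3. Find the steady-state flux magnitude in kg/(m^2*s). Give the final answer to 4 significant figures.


Step 1: D = D0 * exp(-Qd/(R*T))
T = 1062 + 273.15 = 1335.15 K
D = 6.5985e-04 * exp(-98e3 / (8.314 * 1335.15)) = 9.66684e-08 m^2/s
Step 2: J = D * (C1 - C2) / dx
J = 9.66684e-08 * (3.27 - 0.31) / 7.5e-03
J = 3.815e-05 kg/(m^2*s)


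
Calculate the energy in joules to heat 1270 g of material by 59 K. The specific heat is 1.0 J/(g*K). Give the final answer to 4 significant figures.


Q = m * cp * dT
Q = 1270 * 1.0 * 59
Q = 74930 J


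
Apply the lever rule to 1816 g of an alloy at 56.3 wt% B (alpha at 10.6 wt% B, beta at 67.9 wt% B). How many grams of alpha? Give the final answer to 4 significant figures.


f_alpha = (C_beta - C0) / (C_beta - C_alpha)
f_alpha = (67.9 - 56.3) / (67.9 - 10.6) = 0.202443
m_alpha = f_alpha * m_total = 0.202443 * 1816 = 367.6 g


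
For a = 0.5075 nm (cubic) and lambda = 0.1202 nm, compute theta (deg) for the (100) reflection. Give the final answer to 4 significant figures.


d = a / sqrt(h^2+k^2+l^2)
d = 0.5075 / sqrt(1) = 0.5075 nm
lambda = 2*d*sin(theta)  =>  sin(theta) = lambda / (2*d)
sin(theta) = 0.1202 / (2 * 0.5075) = 0.118424
theta = 6.801 deg


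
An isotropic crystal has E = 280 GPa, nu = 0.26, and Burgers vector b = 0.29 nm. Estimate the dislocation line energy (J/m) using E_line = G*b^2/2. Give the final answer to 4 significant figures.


Step 1: G = E / (2*(1+nu))
G = 280 / (2*(1+0.26)) = 111.111 GPa = 1.11111e+11 Pa
Step 2: E_line = G*b^2/2
b = 0.29 nm = 2.9e-10 m
E_line = 0.5 * 1.11111e+11 * (2.9e-10)^2 = 4.672e-09 J/m


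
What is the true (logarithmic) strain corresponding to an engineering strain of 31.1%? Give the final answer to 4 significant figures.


epsilon_true = ln(1 + epsilon_eng)
epsilon_true = ln(1 + 0.311)
epsilon_true = 0.2708


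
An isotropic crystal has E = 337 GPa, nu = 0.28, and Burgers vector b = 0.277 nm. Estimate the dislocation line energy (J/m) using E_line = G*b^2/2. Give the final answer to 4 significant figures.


Step 1: G = E / (2*(1+nu))
G = 337 / (2*(1+0.28)) = 131.641 GPa = 1.31641e+11 Pa
Step 2: E_line = G*b^2/2
b = 0.277 nm = 2.77e-10 m
E_line = 0.5 * 1.31641e+11 * (2.77e-10)^2 = 5.05e-09 J/m


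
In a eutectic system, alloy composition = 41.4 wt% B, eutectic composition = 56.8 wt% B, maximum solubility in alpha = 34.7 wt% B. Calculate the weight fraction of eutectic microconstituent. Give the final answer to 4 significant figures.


f_primary = (C_e - C0) / (C_e - C_alpha_max)
f_primary = (56.8 - 41.4) / (56.8 - 34.7)
f_primary = 0.696833
f_eutectic = 1 - 0.696833 = 0.3032


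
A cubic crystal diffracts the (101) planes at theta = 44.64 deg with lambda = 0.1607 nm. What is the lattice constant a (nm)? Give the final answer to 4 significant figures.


d = lambda / (2*sin(theta))
d = 0.1607 / (2*sin(44.64 deg))
d = 0.114353 nm
a = d * sqrt(h^2+k^2+l^2) = 0.114353 * sqrt(2)
a = 0.1617 nm


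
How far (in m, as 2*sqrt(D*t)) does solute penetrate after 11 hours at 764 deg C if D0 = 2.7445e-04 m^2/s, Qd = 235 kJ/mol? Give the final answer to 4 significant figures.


Step 1: D = D0 * exp(-Qd/(R*T))
T = 1037.15 K
D = 2.7445e-04 * exp(-235e3 / (8.314 * 1037.15)) = 4.00482e-16 m^2/s
Step 2: L = 2*sqrt(D*t)
t = 11 h = 39600 s
L = 2*sqrt(4.00482e-16 * 39600) = 7.965e-06 m


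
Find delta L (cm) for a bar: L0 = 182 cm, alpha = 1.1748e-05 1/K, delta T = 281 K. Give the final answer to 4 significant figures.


dL = L0 * alpha * dT
dL = 182 * 1.1748e-05 * 281
dL = 0.6008 cm


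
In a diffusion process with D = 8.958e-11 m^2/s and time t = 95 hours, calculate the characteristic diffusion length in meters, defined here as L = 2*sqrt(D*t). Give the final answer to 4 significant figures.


t = 95 hr = 342000 s
Diffusion length = 2*sqrt(D*t)
= 2*sqrt(8.958e-11 * 342000)
= 0.01107 m


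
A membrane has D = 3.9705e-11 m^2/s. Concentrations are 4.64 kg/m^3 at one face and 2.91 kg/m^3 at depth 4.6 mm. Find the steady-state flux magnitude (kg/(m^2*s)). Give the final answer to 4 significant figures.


J = -D * (dC/dx) = D * (C1 - C2) / dx
J = 3.9705e-11 * (4.64 - 2.91) / 4.6e-03
J = 1.493e-08 kg/(m^2*s)


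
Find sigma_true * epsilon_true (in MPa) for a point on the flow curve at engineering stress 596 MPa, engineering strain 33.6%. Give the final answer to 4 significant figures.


sigma_true = sigma_eng * (1 + epsilon_eng)
sigma_true = 596 * (1 + 0.336) = 796.256 MPa
epsilon_true = ln(1 + epsilon_eng)
epsilon_true = ln(1 + 0.336) = 0.28968
sigma_true * epsilon_true = 796.256 * 0.28968 = 230.7 MPa


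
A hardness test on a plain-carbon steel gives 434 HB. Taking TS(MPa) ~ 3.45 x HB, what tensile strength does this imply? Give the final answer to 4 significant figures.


TS (MPa) = 3.45 * HB
TS = 3.45 * 434
TS = 1497 MPa


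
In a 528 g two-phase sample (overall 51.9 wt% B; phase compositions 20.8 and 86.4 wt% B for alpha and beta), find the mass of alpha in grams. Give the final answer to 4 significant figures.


f_alpha = (C_beta - C0) / (C_beta - C_alpha)
f_alpha = (86.4 - 51.9) / (86.4 - 20.8) = 0.525915
m_alpha = f_alpha * m_total = 0.525915 * 528 = 277.7 g


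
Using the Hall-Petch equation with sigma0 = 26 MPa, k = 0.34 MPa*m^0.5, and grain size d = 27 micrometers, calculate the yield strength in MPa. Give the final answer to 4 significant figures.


sigma_y = sigma0 + k / sqrt(d)
d = 27 um = 2.7e-05 m
sigma_y = 26 + 0.34 / sqrt(2.7e-05)
sigma_y = 91.43 MPa


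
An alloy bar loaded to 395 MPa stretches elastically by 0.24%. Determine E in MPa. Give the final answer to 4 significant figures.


E = sigma / epsilon
epsilon = 0.24% = 2.4e-03
E = 395 / 2.4e-03
E = 164600 MPa


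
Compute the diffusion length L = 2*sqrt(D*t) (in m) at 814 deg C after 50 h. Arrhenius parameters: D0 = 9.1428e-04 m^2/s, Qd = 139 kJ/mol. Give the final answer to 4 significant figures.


Step 1: D = D0 * exp(-Qd/(R*T))
T = 1087.15 K
D = 9.1428e-04 * exp(-139e3 / (8.314 * 1087.15)) = 1.91541e-10 m^2/s
Step 2: L = 2*sqrt(D*t)
t = 50 h = 180000 s
L = 2*sqrt(1.91541e-10 * 180000) = 0.01174 m


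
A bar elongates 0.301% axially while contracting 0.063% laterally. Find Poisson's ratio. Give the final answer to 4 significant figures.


nu = -epsilon_lat / epsilon_axial
Lateral strain is contraction (negative), so using magnitudes:
nu = 0.063 / 0.301
nu = 0.2093


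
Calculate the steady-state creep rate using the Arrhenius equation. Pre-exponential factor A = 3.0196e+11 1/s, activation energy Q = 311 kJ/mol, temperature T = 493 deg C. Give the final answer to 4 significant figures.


rate = A * exp(-Q / (R*T))
T = 493 + 273.15 = 766.15 K
rate = 3.0196e+11 * exp(-311e3 / (8.314 * 766.15))
rate = 1.887e-10 1/s


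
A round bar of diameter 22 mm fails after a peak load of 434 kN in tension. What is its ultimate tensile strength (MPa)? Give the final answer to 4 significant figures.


A0 = pi*(d/2)^2 = pi*(22/2)^2 = 380.133 mm^2
UTS = F_max / A0 = 434*1000 / 380.133
UTS = 1142 MPa


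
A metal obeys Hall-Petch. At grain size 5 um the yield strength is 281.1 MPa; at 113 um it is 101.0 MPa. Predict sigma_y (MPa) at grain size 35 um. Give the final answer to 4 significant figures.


sigma_y = sigma0 + k / sqrt(d)
1/sqrt(d1) = 1/sqrt(5e-06) = 447.214;  1/sqrt(d2) = 94.0721
k = (sigma1 - sigma2) / (1/sqrt(d1) - 1/sqrt(d2)) = (281.1 - 101.0) / (447.214 - 94.0721) = 0.509994 MPa*m^0.5
sigma0 = sigma1 - k/sqrt(d1) = 281.1 - 0.509994*447.214 = 53.0238 MPa
sigma_y(d3) = 53.0238 + 0.509994 / sqrt(3.5e-05) = 139.2 MPa


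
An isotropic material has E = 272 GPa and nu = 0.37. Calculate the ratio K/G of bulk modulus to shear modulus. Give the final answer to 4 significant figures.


G = E / (2*(1+nu))
G = 272 / (2*(1+0.37)) = 99.2701 GPa
K = E / (3*(1-2*nu))
K = 272 / (3*(1-2*0.37)) = 348.718 GPa
K/G = 348.718 / 99.2701 = 3.513
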